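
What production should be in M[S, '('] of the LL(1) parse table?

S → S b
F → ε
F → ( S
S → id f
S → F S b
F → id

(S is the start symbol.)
S → S b, S → F S b

To find M[S, '('], we find productions for S where '(' is in the predict set (PREDICT(N → α) = (FIRST(α) \ {ε}) ∪ (FOLLOW(N) if α ⇒* ε)).

Relevant sets:
  FIRST(S) = { '(', 'id' }
  FIRST(F) = { '(', 'id', ε }

S → S b: PREDICT = { '(', 'id' }
  '(' is in predict set, so this production goes in M[S, '(']
S → id f: PREDICT = { 'id' }
S → F S b: PREDICT = { '(', 'id' }
  '(' is in predict set, so this production goes in M[S, '(']

M[S, '('] = S → S b, S → F S b  (a multiply-defined cell — the grammar is not LL(1))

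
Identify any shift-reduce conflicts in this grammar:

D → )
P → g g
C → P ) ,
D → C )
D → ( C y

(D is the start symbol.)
No shift-reduce conflicts

Augment with D' → D and build the canonical LR(0) collection (I0 = CLOSURE({[D' → . D]}), then GOTO on every symbol after a dot until no new states appear). It has 13 states:
  I0: { [C → . P ) ,], [D → . ( C y], [D → . )], [D → . C )], [D' → . D], [P → . g g] }  — shift
  I1: { [C → . P ) ,], [D → ( . C y], [P → . g g] }  — shift
  I2: { [D → ) .] }  — reduce
  I3: { [D → C . )] }  — shift
  I4: { [D' → D .] }  — accept
  I5: { [C → P . ) ,] }  — shift
  I6: { [P → g . g] }  — shift
  I7: { [P → g g .] }  — reduce
  I8: { [C → P ) . ,] }  — shift
  I9: { [C → P ) , .] }  — reduce
  I10: { [D → C ) .] }  — reduce
  I11: { [D → ( C . y] }  — shift
  I12: { [D → ( C y .] }  — reduce

No state contains both a complete item and a shift item.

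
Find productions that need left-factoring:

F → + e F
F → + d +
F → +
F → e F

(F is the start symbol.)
Left-factoring is needed when two productions for the same non-terminal
share a common prefix on the right-hand side.

Productions for F:
  F → + e F
  F → + d +
  F → +
  F → e F

Found common prefix '+' in productions for F

Answer: Yes, F has productions with common prefix '+'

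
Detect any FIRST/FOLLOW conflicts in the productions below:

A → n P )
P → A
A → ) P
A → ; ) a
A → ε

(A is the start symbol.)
Yes. A → ')' P with FOLLOW(A) on { ')' }

A FIRST/FOLLOW conflict occurs when a non-terminal N has a nullable alternative N → β (β ⇒* ε) and another alternative N → α with FIRST(α) ∩ FOLLOW(N) ≠ ∅: on such a lookahead the parser cannot decide between expanding α and letting N vanish via β.

Nullable non-terminals: A, P.

A: nullable alternative(s) A → ε; FOLLOW(A) = { $, ')' }
  A → n P ): FIRST \ {ε} = { 'n' } — disjoint from FOLLOW(A)
  A → ) P: FIRST \ {ε} = { ')' } — overlaps FOLLOW(A) on { ')' }: CONFLICT
  A → ; ) a: FIRST \ {ε} = { ';' } — disjoint from FOLLOW(A)
  A → ε: FIRST \ {ε} = { } — this is the only nullable alternative, skip
P has a nullable alternative but only one production, so nothing to check.

So the grammar has 1 FIRST/FOLLOW conflict (marked CONFLICT above).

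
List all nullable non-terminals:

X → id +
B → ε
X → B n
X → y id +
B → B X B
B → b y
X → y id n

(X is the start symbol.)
{ 'B' }

ε-productions: B → ε
So B is immediately nullable.
No further non-terminal can be added: every production for the remaining non-terminals contains a terminal or a non-nullable non-terminal.
Nullable = { 'B' }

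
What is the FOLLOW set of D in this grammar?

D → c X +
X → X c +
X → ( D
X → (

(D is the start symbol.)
D is the start symbol, so $ ∈ FOLLOW(D).
In X → ( D: D is at the end, add FOLLOW(X)

The FOLLOW sets referred to above (computed the same way, to a fixed point):
  FOLLOW(X) = { '+', 'c' }

Taking the union: FOLLOW(D) = { $, '+', 'c' }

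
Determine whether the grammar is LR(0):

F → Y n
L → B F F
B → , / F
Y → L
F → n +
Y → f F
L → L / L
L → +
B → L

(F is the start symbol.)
No. Shift-reduce conflict between [B → L .] and [L → L . / L]

Augment with F' → F and build the canonical LR(0) collection (I0 = CLOSURE({[F' → . F]}), then GOTO on every symbol after a dot until no new states appear). It has 18 states:
  I0: { [B → . , / F], [B → . L], [F → . Y n], [F → . n +], [F' → . F], [L → . +], [L → . B F F], [L → . L / L], [Y → . L], [Y → . f F] }  — shift
  I1: { [L → + .] }  — reduce
  I2: { [B → , . / F] }  — shift
  I3: { [B → . , / F], [B → . L], [F → . Y n], [F → . n +], [L → . +], [L → . B F F], [L → . L / L], [L → B . F F], [Y → . L], [Y → . f F] }  — shift
  I4: { [F' → F .] }  — accept
  I5: { [B → L .], [L → L . / L], [Y → L .] }  — shift, 2 reduces
  I6: { [F → Y . n] }  — shift
  I7: { [B → . , / F], [B → . L], [F → . Y n], [F → . n +], [L → . +], [L → . B F F], [L → . L / L], [Y → . L], [Y → . f F], [Y → f . F] }  — shift
  I8: { [F → n . +] }  — shift
  I9: { [F → n + .] }  — reduce
  I10: { [Y → f F .] }  — reduce
  I11: { [F → Y n .] }  — reduce
  I12: { [B → . , / F], [B → . L], [L → . +], [L → . B F F], [L → . L / L], [L → L / . L] }  — shift
  I13: { [B → L .], [L → L . / L], [L → L / L .] }  — shift, 2 reduces
  I14: { [B → . , / F], [B → . L], [F → . Y n], [F → . n +], [L → . +], [L → . B F F], [L → . L / L], [L → B F . F], [Y → . L], [Y → . f F] }  — shift
  I15: { [L → B F F .] }  — reduce
  I16: { [B → , / . F], [B → . , / F], [B → . L], [F → . Y n], [F → . n +], [L → . +], [L → . B F F], [L → . L / L], [Y → . L], [Y → . f F] }  — shift
  I17: { [B → , / F .] }  — reduce

Conflict in state I5:
  Shift-reduce conflict between [B → L .] and [L → L . / L]
So the grammar is NOT LR(0).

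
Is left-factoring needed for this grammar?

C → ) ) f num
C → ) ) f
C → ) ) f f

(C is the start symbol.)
Yes, C has productions with common prefix ') ) f'

Left-factoring is needed when two productions for the same non-terminal
share a common prefix on the right-hand side.

Productions for C:
  C → ) ) f num
  C → ) ) f
  C → ) ) f f

Found common prefix ') ) f' in productions for C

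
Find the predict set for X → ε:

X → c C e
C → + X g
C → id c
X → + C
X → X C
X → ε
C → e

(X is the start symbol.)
PREDICT(X → ε) = (FIRST(RHS) \ {ε}) ∪ (FOLLOW(X) if ε ∈ FIRST(RHS), i.e. RHS ⇒* ε)
The right-hand side is ε (FIRST(ε) = { ε }), so the predict set is FOLLOW(X) = { $, '+', 'e', 'g', 'id' }
PREDICT(X → ε) = { $, '+', 'e', 'g', 'id' }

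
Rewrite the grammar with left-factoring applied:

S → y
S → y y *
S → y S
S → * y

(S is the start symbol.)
S → y S'
S' → ε
S' → y *
S' → S
S → * y

Left-factoring transforms A → αβ₁ | αβ₂ into A → αA' and A' → β₁ | β₂
(α is the longest common prefix among the alternatives). Repeat until
no nonterminal has two alternatives with a common prefix.

Round 1: S has alternatives sharing prefix 'y'. Introduce S': S → y S'
  Add: S' → ε
  Add: S' → y *
  Add: S' → S

No remaining common prefixes — done.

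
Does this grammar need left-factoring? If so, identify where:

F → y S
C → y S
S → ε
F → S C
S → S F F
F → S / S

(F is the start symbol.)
Yes, F has productions with common prefix 'S'

Left-factoring is needed when two productions for the same non-terminal
share a common prefix on the right-hand side.

Productions for F:
  F → y S
  F → S C
  F → S / S
Productions for S:
  S → ε
  S → S F F

Found common prefix 'S' in productions for F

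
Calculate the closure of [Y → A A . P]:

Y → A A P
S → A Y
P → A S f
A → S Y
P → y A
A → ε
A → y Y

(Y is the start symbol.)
Start with: [Y → A A . P]
  [Y → A A . P] has the dot before P: add [P → . A S f], [P → . y A]
  [P → . A S f] has the dot before A: add [A → . S Y], [A → .], [A → . y Y]
  [A → . S Y] has the dot before S: add [S → . A Y]
No further items can be added.

CLOSURE = { [A → . S Y], [A → . y Y], [A → .], [P → . A S f], [P → . y A], [S → . A Y], [Y → A A . P] }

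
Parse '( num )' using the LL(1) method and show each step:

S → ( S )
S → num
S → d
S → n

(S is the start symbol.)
Stack is shown with the top on the left.

Stack    Input      Action
--------------------------
S $      ( num ) $  output S → ( S )
( S ) $  ( num ) $  match '('
S ) $    num ) $    output S → num
num ) $  num ) $    match 'num'
) $      ) $        match ')'
$        $          accept

The string is accepted.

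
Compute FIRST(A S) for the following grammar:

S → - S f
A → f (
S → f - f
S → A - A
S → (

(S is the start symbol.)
FIRST sets of the non-terminals involved (from the grammar, by fixed-point iteration):
  FIRST(A) = { 'f' }

To compute FIRST(A S), process the symbols left to right:
Symbol A is a non-terminal. Add FIRST(A) \ {ε} = { 'f' }
A is not nullable (ε ∉ FIRST(A)), so stop here.
FIRST(A S) = { 'f' }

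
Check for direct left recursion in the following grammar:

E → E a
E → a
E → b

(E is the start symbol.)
E → E a: LEFT RECURSIVE (starts with E)
E → a: starts with a
E → b: starts with b

The grammar has direct left recursion on: E.

Answer: Yes, E is left-recursive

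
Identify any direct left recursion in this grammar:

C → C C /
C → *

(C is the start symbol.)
Yes, C is left-recursive

Direct left recursion occurs when N → N α for some non-terminal N (the right-hand side begins with the left-hand side itself).

C → C C /: LEFT RECURSIVE (starts with C)
C → *: starts with '*'

The grammar has direct left recursion on: C.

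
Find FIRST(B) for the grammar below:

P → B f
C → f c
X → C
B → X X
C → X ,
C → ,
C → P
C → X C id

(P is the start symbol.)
{ ',', 'f' }

FIRST sets of the other non-terminals involved (by the same procedure, iterated to a fixed point):
  FIRST(X) = { ',', 'f' }

From B → X X:
  - X is a non-terminal: add FIRST(X) \ {ε} = { ',', 'f' }
    X is not nullable, so stop

Collecting: FIRST(B) = { ',', 'f' }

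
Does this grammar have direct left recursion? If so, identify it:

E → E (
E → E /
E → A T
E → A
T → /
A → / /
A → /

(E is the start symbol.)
Direct left recursion occurs when N → N α for some non-terminal N (the right-hand side begins with the left-hand side itself).

E → E (: LEFT RECURSIVE (starts with E)
E → E /: LEFT RECURSIVE (starts with E)
E → A T: starts with A
E → A: starts with A
T → /: starts with '/'
A → / /: starts with '/'
A → /: starts with '/'

The grammar has direct left recursion on: E.

Answer: Yes, E is left-recursive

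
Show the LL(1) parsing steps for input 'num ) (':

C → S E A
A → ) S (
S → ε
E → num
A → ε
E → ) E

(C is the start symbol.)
Stack is shown with the top on the left.

Stack    Input      Action
--------------------------
C $      num ) ( $  output C → S E A
S E A $  num ) ( $  output S → ε
E A $    num ) ( $  output E → num
num A $  num ) ( $  match 'num'
A $      ) ( $      output A → ) S (
) S ( $  ) ( $      match ')'
S ( $    ( $        output S → ε
( $      ( $        match '('
$        $          accept

The string is accepted.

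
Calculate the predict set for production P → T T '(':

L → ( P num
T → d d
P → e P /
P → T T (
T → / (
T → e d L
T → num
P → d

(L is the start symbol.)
{ '/', 'd', 'e', 'num' }

PREDICT(P → T T '(') = (FIRST(RHS) \ {ε}) ∪ (FOLLOW(P) if ε ∈ FIRST(RHS), i.e. RHS ⇒* ε)
FIRST(T) = { '/', 'd', 'e', 'num' }
FIRST(T T '(') = { '/', 'd', 'e', 'num' }
ε ∉ FIRST(T T '('), so FOLLOW(P) is not added.
PREDICT(P → T T '(') = { '/', 'd', 'e', 'num' }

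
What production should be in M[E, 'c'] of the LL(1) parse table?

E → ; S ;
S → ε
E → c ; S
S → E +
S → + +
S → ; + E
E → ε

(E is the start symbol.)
To find M[E, 'c'], we find productions for E where 'c' is in the predict set (PREDICT(N → α) = (FIRST(α) \ {ε}) ∪ (FOLLOW(N) if α ⇒* ε)).

Relevant sets:
  FOLLOW(E) = { $, '+', ';' }

E → ; S ;: PREDICT = { ';' }
E → c ; S: PREDICT = { 'c' }
  'c' is in predict set, so this production goes in M[E, 'c']
E → ε: PREDICT = { $, '+', ';' }

M[E, 'c'] = E → c ; S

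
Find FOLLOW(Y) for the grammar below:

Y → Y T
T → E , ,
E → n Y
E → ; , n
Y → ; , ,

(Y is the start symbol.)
Y is the start symbol, so $ ∈ FOLLOW(Y).
In Y → Y T: Y is followed by T, add FIRST(T) \ {ε} = { ';', 'n' }
In E → n Y: Y is at the end, add FOLLOW(E)

The FOLLOW sets referred to above (computed the same way, to a fixed point):
  FOLLOW(E) = { ',' }

Taking the union: FOLLOW(Y) = { $, ',', ';', 'n' }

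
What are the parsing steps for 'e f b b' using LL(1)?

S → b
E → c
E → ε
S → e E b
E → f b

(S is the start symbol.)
LL(1) parsing maintains a stack (initially the start symbol over $) and the input. At each step: if the stack top is a terminal, match it against the current input token; if it is a non-terminal N, replace it with the RHS of M[N, lookahead] (the unique production whose predict set contains the lookahead).

Stack is shown with the top on the left.

Stack    Input      Action
--------------------------
S $      e f b b $  output S → e E b
e E b $  e f b b $  match 'e'
E b $    f b b $    output E → f b
f b b $  f b b $    match 'f'
b b $    b b $      match 'b'
b $      b $        match 'b'
$        $          accept

The string is accepted.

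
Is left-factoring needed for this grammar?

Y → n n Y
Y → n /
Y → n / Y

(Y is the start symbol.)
Left-factoring is needed when two productions for the same non-terminal
share a common prefix on the right-hand side.

Productions for Y:
  Y → n n Y
  Y → n /
  Y → n / Y

Found common prefix 'n' in productions for Y

Answer: Yes, Y has productions with common prefix 'n'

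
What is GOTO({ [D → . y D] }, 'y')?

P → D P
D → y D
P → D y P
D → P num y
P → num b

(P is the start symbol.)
{ [D → . P num y], [D → . y D], [D → y . D], [P → . D P], [P → . D y P], [P → . num b] }

GOTO(I, 'y') = CLOSURE({ [A → αX.β] : [A → α.Xβ] ∈ I, X = 'y' })

Items with dot before 'y', with the dot advanced:
  [D → . y D] → [D → y . D]
Closure of the advanced items:
  [D → y . D] has the dot before D: add [D → . y D], [D → . P num y]
  [D → . P num y] has the dot before P: add [P → . D P], [P → . D y P], [P → . num b]

GOTO = { [D → . P num y], [D → . y D], [D → y . D], [P → . D P], [P → . D y P], [P → . num b] }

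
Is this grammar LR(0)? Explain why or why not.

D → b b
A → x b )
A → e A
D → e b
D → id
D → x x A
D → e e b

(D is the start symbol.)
Yes, the grammar is LR(0)

A grammar is LR(0) if no state in the canonical LR(0) collection has:
  - both a shift item (dot before a terminal) and a complete item (shift-reduce conflict), or
  - two or more complete items (reduce-reduce conflict; the accept item [D' → D .] counts as a complete item here).

Augment with D' → D and build the canonical LR(0) collection (I0 = CLOSURE({[D' → . D]}), then GOTO on every symbol after a dot until no new states appear). It has 17 states:
  I0: { [D → . b b], [D → . e b], [D → . e e b], [D → . id], [D → . x x A], [D' → . D] }  — shift
  I1: { [D' → D .] }  — accept
  I2: { [D → b . b] }  — shift
  I3: { [D → e . b], [D → e . e b] }  — shift
  I4: { [D → id .] }  — reduce
  I5: { [D → x . x A] }  — shift
  I6: { [A → . e A], [A → . x b )], [D → x x . A] }  — shift
  I7: { [D → x x A .] }  — reduce
  I8: { [A → . e A], [A → . x b )], [A → e . A] }  — shift
  I9: { [A → x . b )] }  — shift
  I10: { [A → x b . )] }  — shift
  I11: { [A → x b ) .] }  — reduce
  I12: { [A → e A .] }  — reduce
  I13: { [D → e b .] }  — reduce
  I14: { [D → e e . b] }  — shift
  I15: { [D → e e b .] }  — reduce
  I16: { [D → b b .] }  — reduce

Every state is either a pure shift/goto state or contains exactly one complete item and nothing to shift — no conflicts. The grammar is LR(0).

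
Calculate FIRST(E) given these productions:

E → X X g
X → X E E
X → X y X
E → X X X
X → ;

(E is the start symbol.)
To compute FIRST(E), examine every production with E on the left-hand side, reading each right-hand side left to right until a non-nullable symbol is reached.

FIRST sets of the other non-terminals involved (by the same procedure, iterated to a fixed point):
  FIRST(X) = { ';' }

From E → X X g:
  - X is a non-terminal: add FIRST(X) \ {ε} = { ';' }
    X is not nullable, so stop
From E → X X X:
  - X is a non-terminal: add FIRST(X) \ {ε} = { ';' }
    X is not nullable, so stop

Collecting: FIRST(E) = { ';' }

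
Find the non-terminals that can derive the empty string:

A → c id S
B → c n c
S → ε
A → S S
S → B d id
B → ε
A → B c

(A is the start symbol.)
A non-terminal is nullable if it can derive ε (the empty string): either it has an ε-production, or it has a production whose right-hand side consists entirely of nullable non-terminals.

ε-productions: S → ε, B → ε
So S, B are immediately nullable.
A → S S: every symbol on the right is nullable, so A is nullable too.
Every non-terminal is now nullable.
Nullable = { 'A', 'B', 'S' }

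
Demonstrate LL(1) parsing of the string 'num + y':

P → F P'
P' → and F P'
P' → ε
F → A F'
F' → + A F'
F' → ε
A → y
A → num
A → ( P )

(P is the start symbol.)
Stack is shown with the top on the left.

Stack        Input      Action
------------------------------
P $          num + y $  output P → F P'
F P' $       num + y $  output F → A F'
A F' P' $    num + y $  output A → num
num F' P' $  num + y $  match 'num'
F' P' $      + y $      output F' → + A F'
+ A F' P' $  + y $      match '+'
A F' P' $    y $        output A → y
y F' P' $    y $        match 'y'
F' P' $      $          output F' → ε
P' $         $          output P' → ε
$            $          accept

The string is accepted.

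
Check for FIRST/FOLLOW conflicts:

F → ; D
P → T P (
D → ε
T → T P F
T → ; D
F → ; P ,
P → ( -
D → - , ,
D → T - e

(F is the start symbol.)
A FIRST/FOLLOW conflict occurs when a non-terminal N has a nullable alternative N → β (β ⇒* ε) and another alternative N → α with FIRST(α) ∩ FOLLOW(N) ≠ ∅: on such a lookahead the parser cannot decide between expanding α and letting N vanish via β.

Nullable non-terminals: D.
FIRST sets used below: FIRST(T) = { ';' }

D: nullable alternative(s) D → ε; FOLLOW(D) = { $, '(', '-', ';' }
  D → ε: FIRST \ {ε} = { } — this is the only nullable alternative, skip
  D → - , ,: FIRST \ {ε} = { '-' } — overlaps FOLLOW(D) on { '-' }: CONFLICT
  D → T - e: FIRST \ {ε} = { ';' } — overlaps FOLLOW(D) on { ';' }: CONFLICT

F, P, T have no nullable alternative, so no FIRST/FOLLOW check is needed there.

So the grammar has 2 FIRST/FOLLOW conflicts (marked CONFLICT above).

Answer: Yes. D → '-' ',' ',' with FOLLOW(D) on { '-' }; D → T '-' e with FOLLOW(D) on { ';' }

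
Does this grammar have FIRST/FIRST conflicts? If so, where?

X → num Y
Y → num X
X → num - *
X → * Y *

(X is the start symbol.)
Yes. X → num Y / X → num '-' '*' on { 'num' }

A FIRST/FIRST conflict occurs when two productions N → α and N → β for the same non-terminal have FIRST(α) ∩ FIRST(β) ≠ ∅ (with ε ∈ FIRST of a nullable right-hand side, so two nullable alternatives also conflict).

Productions for X:
  X → num Y: FIRST = { 'num' }
  X → num - *: FIRST = { 'num' }
  X → * Y *: FIRST = { '*' }
Y has only one production, so no FIRST/FIRST conflict is possible there.

Conflict for X: X → num Y and X → num - *
  Overlap: { 'num' }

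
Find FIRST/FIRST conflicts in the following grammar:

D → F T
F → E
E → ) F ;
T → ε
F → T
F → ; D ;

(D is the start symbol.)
No FIRST/FIRST conflicts.

A FIRST/FIRST conflict occurs when two productions N → α and N → β for the same non-terminal have FIRST(α) ∩ FIRST(β) ≠ ∅ (with ε ∈ FIRST of a nullable right-hand side, so two nullable alternatives also conflict).

FIRST sets of the non-terminals at (or reachable through a nullable prefix from) the front of some alternative:
  FIRST(E) = { ')' }
  FIRST(T) = { ε }

Productions for F:
  F → E: FIRST = { ')' }
  F → T: FIRST = { ε }
  F → ; D ;: FIRST = { ';' }
D, E, T have only one production, so no FIRST/FIRST conflict is possible there.

All alternatives of each non-terminal have pairwise disjoint FIRST sets.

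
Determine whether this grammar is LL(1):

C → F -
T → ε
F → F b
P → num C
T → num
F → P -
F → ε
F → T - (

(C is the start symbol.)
Relevant sets:
  FIRST(F) = { '-', 'b', 'num', ε }
  FIRST(P) = { 'num' }
  FIRST(T) = { 'num', ε }
  FOLLOW(T) = { '-' }
  FOLLOW(F) = { '-', 'b' }

For T:
  PREDICT(T → ε) = { '-' }
  PREDICT(T → num) = { 'num' }
For F:
  PREDICT(F → F b) = { '-', 'b', 'num' }
  PREDICT(F → P '-') = { 'num' }
  PREDICT(F → ε) = { '-', 'b' }
  PREDICT(F → T '-' '(') = { '-', 'num' }
C, P have a single production, so nothing to check there.

Conflict found: Predict set conflict for F: { 'num' }
The grammar is NOT LL(1).

Answer: No. Predict set conflict for F: { 'num' }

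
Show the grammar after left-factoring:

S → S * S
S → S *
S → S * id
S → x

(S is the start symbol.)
Left-factoring transforms A → αβ₁ | αβ₂ into A → αA' and A' → β₁ | β₂
(α is the longest common prefix among the alternatives). Repeat until
no nonterminal has two alternatives with a common prefix.

Round 1: S has alternatives sharing prefix 'S *'. Introduce S': S → S * S'
  Add: S' → S
  Add: S' → ε
  Add: S' → id

No remaining common prefixes — done.

Resulting grammar:
S → S * S'
S' → S
S' → ε
S' → id
S → x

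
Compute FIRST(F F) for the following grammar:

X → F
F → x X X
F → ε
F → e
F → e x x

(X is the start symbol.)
{ 'e', 'x', ε }

FIRST sets of the non-terminals involved (from the grammar, by fixed-point iteration):
  FIRST(F) = { 'e', 'x', ε }

To compute FIRST(F F), process the symbols left to right:
Symbol F is a non-terminal. Add FIRST(F) \ {ε} = { 'e', 'x' }
F is nullable (ε ∈ FIRST(F)), continue to the next symbol.
Symbol F is a non-terminal. Add FIRST(F) \ {ε} = { 'e', 'x' }
F is nullable (ε ∈ FIRST(F)), continue to the next symbol.
All symbols are nullable, so ε is in the result.
FIRST(F F) = { 'e', 'x', ε }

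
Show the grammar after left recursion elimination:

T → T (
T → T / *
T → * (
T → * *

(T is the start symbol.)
T is directly left-recursive. The standard transformation for
  A → A α₁ | ... | A α_m | β₁ | ... | β_n
is
  A  → β₁ A' | ... | β_n A'
  A' → α₁ A' | ... | α_m A' | ε

T → * ( becomes T → * ( T'
T → * * becomes T → * * T'
T → T ( becomes T' → ( T'
T → T / * becomes T' → / * T'
Add T' → ε

Resulting grammar:
T → * ( T'
T → * * T'
T' → ( T'
T' → / * T'
T' → ε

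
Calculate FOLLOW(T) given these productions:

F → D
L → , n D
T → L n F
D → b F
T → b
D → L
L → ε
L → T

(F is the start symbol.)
{ $, 'n' }

To compute FOLLOW(T), find every occurrence of T on a right-hand side N → α T β: add FIRST(β) \ {ε}, and if β is empty or nullable also add FOLLOW(N). Iterate to a fixed point.

In L → T: T is at the end, add FOLLOW(L)

The FOLLOW sets referred to above (computed the same way, to a fixed point):
  FOLLOW(L) = { $, 'n' }

Taking the union: FOLLOW(T) = { $, 'n' }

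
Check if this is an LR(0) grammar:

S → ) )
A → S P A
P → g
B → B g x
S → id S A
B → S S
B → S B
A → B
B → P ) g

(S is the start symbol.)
No. Shift-reduce conflict between [A → B .] and [B → B . g x]

Augment with S' → S and build the canonical LR(0) collection (I0 = CLOSURE({[S' → . S]}), then GOTO on every symbol after a dot until no new states appear). It has 20 states:
  I0: { [S → . ) )], [S → . id S A], [S' → . S] }  — shift
  I1: { [S → ) . )] }  — shift
  I2: { [S' → S .] }  — accept
  I3: { [S → . ) )], [S → . id S A], [S → id . S A] }  — shift
  I4: { [A → . B], [A → . S P A], [B → . B g x], [B → . P ) g], [B → . S B], [B → . S S], [P → . g], [S → . ) )], [S → . id S A], [S → id S . A] }  — shift
  I5: { [S → id S A .] }  — reduce
  I6: { [A → B .], [B → B . g x] }  — shift, reduce
  I7: { [B → P . ) g] }  — shift
  I8: { [A → S . P A], [B → . B g x], [B → . P ) g], [B → . S B], [B → . S S], [B → S . B], [B → S . S], [P → . g], [S → . ) )], [S → . id S A] }  — shift
  I9: { [P → g .] }  — reduce
  I10: { [B → B . g x], [B → S B .] }  — shift, reduce
  I11: { [A → . B], [A → . S P A], [A → S P . A], [B → . B g x], [B → . P ) g], [B → . S B], [B → . S S], [B → P . ) g], [P → . g], [S → . ) )], [S → . id S A] }  — shift
  I12: { [B → . B g x], [B → . P ) g], [B → . S B], [B → . S S], [B → S . B], [B → S . S], [B → S S .], [P → . g], [S → . ) )], [S → . id S A] }  — shift, reduce
  I13: { [B → P ) . g], [S → ) . )] }  — shift
  I14: { [A → S P A .] }  — reduce
  I15: { [S → ) ) .] }  — reduce
  I16: { [B → P ) g .] }  — reduce
  I17: { [B → B g . x] }  — shift
  I18: { [B → B g x .] }  — reduce
  I19: { [B → P ) . g] }  — shift

Conflict in state I6:
  Shift-reduce conflict between [A → B .] and [B → B . g x]
So the grammar is NOT LR(0).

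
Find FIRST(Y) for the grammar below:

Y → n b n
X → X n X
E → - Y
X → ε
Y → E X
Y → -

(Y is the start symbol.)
{ '-', 'n' }

To compute FIRST(Y), examine every production with Y on the left-hand side, reading each right-hand side left to right until a non-nullable symbol is reached.

FIRST sets of the other non-terminals involved (by the same procedure, iterated to a fixed point):
  FIRST(E) = { '-' }

From Y → n b n:
  - n is a terminal: add 'n' and stop
From Y → E X:
  - E is a non-terminal: add FIRST(E) \ {ε} = { '-' }
    E is not nullable, so stop
From Y → -:
  - '-' is a terminal: add '-' and stop

Collecting: FIRST(Y) = { '-', 'n' }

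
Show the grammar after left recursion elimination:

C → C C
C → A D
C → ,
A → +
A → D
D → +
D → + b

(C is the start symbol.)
C → A D C'
C → , C'
C' → C C'
C' → ε
A → +
A → D
D → +
D → + b

C is directly left-recursive. The standard transformation for
  A → A α₁ | ... | A α_m | β₁ | ... | β_n
is
  A  → β₁ A' | ... | β_n A'
  A' → α₁ A' | ... | α_m A' | ε

C → A D becomes C → A D C'
C → , becomes C → , C'
C → C C becomes C' → C C'
Add C' → ε

Productions for other non-terminals are unchanged:
  A → +
  A → D
  D → +
  D → + b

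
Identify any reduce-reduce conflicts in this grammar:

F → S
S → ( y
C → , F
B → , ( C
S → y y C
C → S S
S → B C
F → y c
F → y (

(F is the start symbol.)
Augment with F' → F and build the canonical LR(0) collection (I0 = CLOSURE({[F' → . F]}), then GOTO on every symbol after a dot until no new states appear). It has 22 states:
  I0: { [B → . , ( C], [F → . S], [F → . y (], [F → . y c], [F' → . F], [S → . ( y], [S → . B C], [S → . y y C] }  — shift
  I1: { [S → ( . y] }  — shift
  I2: { [B → , . ( C] }  — shift
  I3: { [B → . , ( C], [C → . , F], [C → . S S], [S → . ( y], [S → . B C], [S → . y y C], [S → B . C] }  — shift
  I4: { [F' → F .] }  — accept
  I5: { [F → S .] }  — reduce
  I6: { [F → y . (], [F → y . c], [S → y . y C] }  — shift
  I7: { [F → y ( .] }  — reduce
  I8: { [F → y c .] }  — reduce
  I9: { [B → . , ( C], [C → . , F], [C → . S S], [S → . ( y], [S → . B C], [S → . y y C], [S → y y . C] }  — shift
  I10: { [B → , . ( C], [B → . , ( C], [C → , . F], [F → . S], [F → . y (], [F → . y c], [S → . ( y], [S → . B C], [S → . y y C] }  — shift
  I11: { [S → y y C .] }  — reduce
  I12: { [B → . , ( C], [C → S . S], [S → . ( y], [S → . B C], [S → . y y C] }  — shift
  I13: { [S → y . y C] }  — shift
  I14: { [C → S S .] }  — reduce
  I15: { [B → , ( . C], [B → . , ( C], [C → . , F], [C → . S S], [S → ( . y], [S → . ( y], [S → . B C], [S → . y y C] }  — shift
  I16: { [C → , F .] }  — reduce
  I17: { [B → , ( C .] }  — reduce
  I18: { [S → ( y .], [S → y . y C] }  — shift, reduce
  I19: { [S → B C .] }  — reduce
  I20: { [B → , ( . C], [B → . , ( C], [C → . , F], [C → . S S], [S → . ( y], [S → . B C], [S → . y y C] }  — shift
  I21: { [S → ( y .] }  — reduce

No state contains more than one complete item.

Answer: No reduce-reduce conflicts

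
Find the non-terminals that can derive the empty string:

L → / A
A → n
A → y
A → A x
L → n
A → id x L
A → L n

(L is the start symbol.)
A non-terminal is nullable if it can derive ε (the empty string): either it has an ε-production, or it has a production whose right-hand side consists entirely of nullable non-terminals.

There are no ε-productions, so no non-terminal can derive ε.
No non-terminals are nullable.

Answer: None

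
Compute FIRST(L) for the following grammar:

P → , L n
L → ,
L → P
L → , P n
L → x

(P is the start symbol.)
FIRST sets of the other non-terminals involved (by the same procedure, iterated to a fixed point):
  FIRST(P) = { ',' }

From L → ,:
  - ',' is a terminal: add ',' and stop
From L → P:
  - P is a non-terminal: add FIRST(P) \ {ε} = { ',' }
    P is not nullable, so stop
From L → , P n:
  - ',' is a terminal: add ',' and stop
From L → x:
  - x is a terminal: add 'x' and stop

Collecting: FIRST(L) = { ',', 'x' }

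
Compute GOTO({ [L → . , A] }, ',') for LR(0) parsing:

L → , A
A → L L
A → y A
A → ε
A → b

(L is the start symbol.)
GOTO(I, ',') = CLOSURE({ [A → αX.β] : [A → α.Xβ] ∈ I, X = ',' })

Items with dot before ',', with the dot advanced:
  [L → . , A] → [L → , . A]
Closure of the advanced items:
  [L → , . A] has the dot before A: add [A → . L L], [A → . y A], [A → .], [A → . b]
  [A → . L L] has the dot before L: add [L → . , A]

GOTO = { [A → . L L], [A → . b], [A → . y A], [A → .], [L → , . A], [L → . , A] }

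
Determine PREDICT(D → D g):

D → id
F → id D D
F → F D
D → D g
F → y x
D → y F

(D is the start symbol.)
{ 'id', 'y' }

PREDICT(D → D g) = (FIRST(RHS) \ {ε}) ∪ (FOLLOW(D) if ε ∈ FIRST(RHS), i.e. RHS ⇒* ε)
FIRST(D) = { 'id', 'y' }
FIRST(D g) = { 'id', 'y' }
ε ∉ FIRST(D g), so FOLLOW(D) is not added.
PREDICT(D → D g) = { 'id', 'y' }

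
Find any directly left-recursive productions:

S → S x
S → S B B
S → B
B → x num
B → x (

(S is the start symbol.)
Yes, S is left-recursive

Direct left recursion occurs when N → N α for some non-terminal N (the right-hand side begins with the left-hand side itself).

S → S x: LEFT RECURSIVE (starts with S)
S → S B B: LEFT RECURSIVE (starts with S)
S → B: starts with B
B → x num: starts with x
B → x (: starts with x

The grammar has direct left recursion on: S.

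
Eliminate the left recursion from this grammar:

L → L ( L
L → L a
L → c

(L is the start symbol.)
L → c L'
L' → ( L L'
L' → a L'
L' → ε

L is directly left-recursive. The standard transformation for
  A → A α₁ | ... | A α_m | β₁ | ... | β_n
is
  A  → β₁ A' | ... | β_n A'
  A' → α₁ A' | ... | α_m A' | ε

L → c becomes L → c L'
L → L ( L becomes L' → ( L L'
L → L a becomes L' → a L'
Add L' → ε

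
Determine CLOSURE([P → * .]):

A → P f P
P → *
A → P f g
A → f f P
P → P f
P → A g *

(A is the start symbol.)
{ [P → * .] }

To compute CLOSURE, for each item [A → α.Bβ] where B is a non-terminal, add [B → .γ] for all productions B → γ; repeat for the newly added items until nothing changes.

Start with: [P → * .]
The dot is at the end, so nothing is added.

CLOSURE = { [P → * .] }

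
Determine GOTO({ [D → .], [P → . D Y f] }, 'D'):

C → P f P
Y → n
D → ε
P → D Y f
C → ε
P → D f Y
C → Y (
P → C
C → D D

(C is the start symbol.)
{ [P → D . Y f], [Y → . n] }

GOTO(I, 'D') = CLOSURE({ [A → αX.β] : [A → α.Xβ] ∈ I, X = 'D' })

Items with dot before 'D', with the dot advanced:
  [P → . D Y f] → [P → D . Y f]
Closure of the advanced items:
  [P → D . Y f] has the dot before Y: add [Y → . n]

GOTO = { [P → D . Y f], [Y → . n] }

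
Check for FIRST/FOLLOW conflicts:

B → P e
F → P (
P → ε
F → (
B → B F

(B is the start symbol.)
Nullable non-terminals: P.
P has a nullable alternative but only one production, so nothing to check.

B, F have no nullable alternative, so no FIRST/FOLLOW check is needed there.

No FIRST/FOLLOW conflicts found.

Answer: No FIRST/FOLLOW conflicts.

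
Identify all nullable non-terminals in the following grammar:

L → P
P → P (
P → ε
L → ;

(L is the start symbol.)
A non-terminal is nullable if it can derive ε (the empty string): either it has an ε-production, or it has a production whose right-hand side consists entirely of nullable non-terminals.

ε-productions: P → ε
So P is immediately nullable.
L → P: every symbol on the right is nullable, so L is nullable too.
Every non-terminal is now nullable.
Nullable = { 'L', 'P' }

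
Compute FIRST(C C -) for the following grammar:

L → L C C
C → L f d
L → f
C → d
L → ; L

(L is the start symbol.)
FIRST sets of the non-terminals involved (from the grammar, by fixed-point iteration):
  FIRST(C) = { ';', 'd', 'f' }

To compute FIRST(C C -), process the symbols left to right:
Symbol C is a non-terminal. Add FIRST(C) \ {ε} = { ';', 'd', 'f' }
C is not nullable (ε ∉ FIRST(C)), so stop here.
FIRST(C C -) = { ';', 'd', 'f' }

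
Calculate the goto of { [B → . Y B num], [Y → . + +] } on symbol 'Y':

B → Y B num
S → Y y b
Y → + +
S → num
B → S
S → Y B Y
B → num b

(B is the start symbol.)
{ [B → . S], [B → . Y B num], [B → . num b], [B → Y . B num], [S → . Y B Y], [S → . Y y b], [S → . num], [Y → . + +] }

GOTO(I, 'Y') = CLOSURE({ [A → αX.β] : [A → α.Xβ] ∈ I, X = 'Y' })

Items with dot before 'Y', with the dot advanced:
  [B → . Y B num] → [B → Y . B num]
Closure of the advanced items:
  [B → Y . B num] has the dot before B: add [B → . Y B num], [B → . S], [B → . num b]
  [B → . Y B num] has the dot before Y: add [Y → . + +]
  [B → . S] has the dot before S: add [S → . Y y b], [S → . num], [S → . Y B Y]

GOTO = { [B → . S], [B → . Y B num], [B → . num b], [B → Y . B num], [S → . Y B Y], [S → . Y y b], [S → . num], [Y → . + +] }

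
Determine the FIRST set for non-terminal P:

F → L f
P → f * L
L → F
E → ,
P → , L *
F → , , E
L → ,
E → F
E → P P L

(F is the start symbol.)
{ ',', 'f' }

From P → f * L:
  - f is a terminal: add 'f' and stop
From P → , L *:
  - ',' is a terminal: add ',' and stop

Collecting: FIRST(P) = { ',', 'f' }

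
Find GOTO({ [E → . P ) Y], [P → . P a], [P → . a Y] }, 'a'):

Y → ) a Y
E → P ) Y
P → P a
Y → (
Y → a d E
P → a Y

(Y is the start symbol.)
{ [P → a . Y], [Y → . (], [Y → . ) a Y], [Y → . a d E] }

GOTO(I, 'a') = CLOSURE({ [A → αX.β] : [A → α.Xβ] ∈ I, X = 'a' })

Items with dot before 'a', with the dot advanced:
  [P → . a Y] → [P → a . Y]
Closure of the advanced items:
  [P → a . Y] has the dot before Y: add [Y → . ) a Y], [Y → . (], [Y → . a d E]

GOTO = { [P → a . Y], [Y → . (], [Y → . ) a Y], [Y → . a d E] }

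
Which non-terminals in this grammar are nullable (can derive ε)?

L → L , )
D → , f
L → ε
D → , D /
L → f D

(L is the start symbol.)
ε-productions: L → ε
So L is immediately nullable.
No further non-terminal can be added: every production for the remaining non-terminals contains a terminal or a non-nullable non-terminal.
Nullable = { 'L' }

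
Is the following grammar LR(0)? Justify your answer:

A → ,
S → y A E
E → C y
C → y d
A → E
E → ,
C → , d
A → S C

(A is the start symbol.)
No. Shift-reduce conflict between [A → , .] and [C → , . d]

Augment with A' → A and build the canonical LR(0) collection (I0 = CLOSURE({[A' → . A]}), then GOTO on every symbol after a dot until no new states appear). It has 16 states:
  I0: { [A → . ,], [A → . E], [A → . S C], [A' → . A], [C → . , d], [C → . y d], [E → . ,], [E → . C y], [S → . y A E] }  — shift
  I1: { [A → , .], [C → , . d], [E → , .] }  — shift, 2 reduces
  I2: { [A' → A .] }  — accept
  I3: { [E → C . y] }  — shift
  I4: { [A → E .] }  — reduce
  I5: { [A → S . C], [C → . , d], [C → . y d] }  — shift
  I6: { [A → . ,], [A → . E], [A → . S C], [C → . , d], [C → . y d], [C → y . d], [E → . ,], [E → . C y], [S → . y A E], [S → y . A E] }  — shift
  I7: { [C → . , d], [C → . y d], [E → . ,], [E → . C y], [S → y A . E] }  — shift
  I8: { [C → y d .] }  — reduce
  I9: { [C → , . d], [E → , .] }  — shift, reduce
  I10: { [S → y A E .] }  — reduce
  I11: { [C → y . d] }  — shift
  I12: { [C → , d .] }  — reduce
  I13: { [C → , . d] }  — shift
  I14: { [A → S C .] }  — reduce
  I15: { [E → C y .] }  — reduce

Conflict in state I1:
  Shift-reduce conflict between [A → , .] and [C → , . d]
So the grammar is NOT LR(0).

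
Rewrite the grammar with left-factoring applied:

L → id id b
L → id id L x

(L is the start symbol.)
L → id id L'
L' → b
L' → L x

Left-factoring transforms A → αβ₁ | αβ₂ into A → αA' and A' → β₁ | β₂
(α is the longest common prefix among the alternatives). Repeat until
no nonterminal has two alternatives with a common prefix.

Round 1: L has alternatives sharing prefix 'id id'. Introduce L': L → id id L'
  Add: L' → b
  Add: L' → L x

No remaining common prefixes — done.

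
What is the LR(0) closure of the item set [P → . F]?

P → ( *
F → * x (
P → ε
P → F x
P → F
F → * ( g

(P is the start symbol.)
To compute CLOSURE, for each item [A → α.Bβ] where B is a non-terminal, add [B → .γ] for all productions B → γ; repeat for the newly added items until nothing changes.

Start with: [P → . F]
  [P → . F] has the dot before F: add [F → . * x (], [F → . * ( g]
No further items can be added.

CLOSURE = { [F → . * ( g], [F → . * x (], [P → . F] }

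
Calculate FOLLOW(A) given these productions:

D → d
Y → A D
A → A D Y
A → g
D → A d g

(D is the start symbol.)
To compute FOLLOW(A), find every occurrence of A on a right-hand side N → α A β: add FIRST(β) \ {ε}, and if β is empty or nullable also add FOLLOW(N). Iterate to a fixed point.

In Y → A D: A is followed by D, add FIRST(D) \ {ε} = { 'd', 'g' }
In A → A D Y: A is followed by D Y, add FIRST(D Y) \ {ε} = { 'd', 'g' }
In D → A d g: A is followed by d g, add FIRST(d g) \ {ε} = { 'd' }

Taking the union: FOLLOW(A) = { 'd', 'g' }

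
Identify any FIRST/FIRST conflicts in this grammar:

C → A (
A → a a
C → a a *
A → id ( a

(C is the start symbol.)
FIRST sets of the non-terminals at (or reachable through a nullable prefix from) the front of some alternative:
  FIRST(A) = { 'a', 'id' }

Productions for C:
  C → A (: FIRST = { 'a', 'id' }
  C → a a *: FIRST = { 'a' }
Productions for A:
  A → a a: FIRST = { 'a' }
  A → id ( a: FIRST = { 'id' }

Conflict for C: C → A ( and C → a a *
  Overlap: { 'a' }

Answer: Yes. C → A '(' / C → a a '*' on { 'a' }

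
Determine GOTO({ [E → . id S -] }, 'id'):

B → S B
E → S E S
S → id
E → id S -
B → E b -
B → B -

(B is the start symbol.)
GOTO(I, 'id') = CLOSURE({ [A → αX.β] : [A → α.Xβ] ∈ I, X = 'id' })

Items with dot before 'id', with the dot advanced:
  [E → . id S -] → [E → id . S -]
Closure of the advanced items:
  [E → id . S -] has the dot before S: add [S → . id]

GOTO = { [E → id . S -], [S → . id] }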